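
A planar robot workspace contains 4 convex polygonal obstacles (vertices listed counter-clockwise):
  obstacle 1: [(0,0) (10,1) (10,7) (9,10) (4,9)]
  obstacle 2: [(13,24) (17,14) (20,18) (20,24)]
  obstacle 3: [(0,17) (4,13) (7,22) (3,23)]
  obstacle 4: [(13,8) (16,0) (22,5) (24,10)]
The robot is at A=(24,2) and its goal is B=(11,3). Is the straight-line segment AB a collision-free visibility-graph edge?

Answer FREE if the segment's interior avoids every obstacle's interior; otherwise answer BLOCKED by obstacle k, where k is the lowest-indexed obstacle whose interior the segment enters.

BLOCKED by obstacle 4

Obstacle 1 [(0,0) (10,1) (10,7) (9,10) (4,9)]:
  edge (0,0)–(10,1): clear
  edge (10,1)–(10,7): clear
  edge (10,7)–(9,10): clear
  edge (9,10)–(4,9): clear
  edge (4,9)–(0,0): clear
  midpoint (35/2,5/2) outside
  → clear
Obstacle 2 [(13,24) (17,14) (20,18) (20,24)]:
  edge (13,24)–(17,14): clear
  edge (17,14)–(20,18): clear
  edge (20,18)–(20,24): clear
  edge (20,24)–(13,24): clear
  midpoint (35/2,5/2) outside
  → clear
Obstacle 3 [(0,17) (4,13) (7,22) (3,23)]:
  edge (0,17)–(4,13): clear
  edge (4,13)–(7,22): clear
  edge (7,22)–(3,23): clear
  edge (3,23)–(0,17): clear
  midpoint (35/2,5/2) outside
  → clear
Obstacle 4 [(13,8) (16,0) (22,5) (24,10)]:
  edge (13,8)–(16,0): crosses AB
  edge (16,0)–(22,5): crosses AB
  edge (22,5)–(24,10): clear
  edge (24,10)–(13,8): clear
  → BLOCKED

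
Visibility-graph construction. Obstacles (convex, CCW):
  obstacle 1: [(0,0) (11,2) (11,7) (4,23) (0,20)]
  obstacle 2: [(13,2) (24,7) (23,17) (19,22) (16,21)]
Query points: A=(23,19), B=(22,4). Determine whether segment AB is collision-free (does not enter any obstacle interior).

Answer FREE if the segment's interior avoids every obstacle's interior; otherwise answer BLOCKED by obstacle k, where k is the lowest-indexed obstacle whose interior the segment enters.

Obstacle 1 [(0,0) (11,2) (11,7) (4,23) (0,20)]:
  edge (0,0)–(11,2): clear
  edge (11,2)–(11,7): clear
  edge (11,7)–(4,23): clear
  edge (4,23)–(0,20): clear
  edge (0,20)–(0,0): clear
  midpoint (45/2,23/2) outside
  → clear
Obstacle 2 [(13,2) (24,7) (23,17) (19,22) (16,21)]:
  edge (13,2)–(24,7): crosses AB
  edge (24,7)–(23,17): clear
  edge (23,17)–(19,22): crosses AB
  edge (19,22)–(16,21): clear
  edge (16,21)–(13,2): clear
  → BLOCKED

BLOCKED by obstacle 2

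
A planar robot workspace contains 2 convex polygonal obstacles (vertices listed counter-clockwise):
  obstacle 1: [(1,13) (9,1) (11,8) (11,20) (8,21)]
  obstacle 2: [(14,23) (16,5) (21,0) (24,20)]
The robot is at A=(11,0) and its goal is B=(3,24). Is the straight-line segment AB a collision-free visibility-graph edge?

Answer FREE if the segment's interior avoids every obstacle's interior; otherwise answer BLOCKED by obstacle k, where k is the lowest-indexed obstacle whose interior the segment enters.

BLOCKED by obstacle 1

Obstacle 1 [(1,13) (9,1) (11,8) (11,20) (8,21)]:
  edge (1,13)–(9,1): clear
  edge (9,1)–(11,8): crosses AB
  edge (11,8)–(11,20): clear
  edge (11,20)–(8,21): clear
  edge (8,21)–(1,13): crosses AB
  → BLOCKED
Obstacle 2 [(14,23) (16,5) (21,0) (24,20)]:
  edge (14,23)–(16,5): clear
  edge (16,5)–(21,0): clear
  edge (21,0)–(24,20): clear
  edge (24,20)–(14,23): clear
  midpoint (7,12) outside
  → clear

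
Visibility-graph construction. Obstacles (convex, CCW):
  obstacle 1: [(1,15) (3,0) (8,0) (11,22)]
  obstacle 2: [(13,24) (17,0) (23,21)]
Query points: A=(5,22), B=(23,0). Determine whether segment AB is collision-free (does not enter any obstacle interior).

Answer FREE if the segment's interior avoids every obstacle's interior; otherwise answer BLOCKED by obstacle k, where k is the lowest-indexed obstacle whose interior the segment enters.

BLOCKED by obstacle 1

Obstacle 1 [(1,15) (3,0) (8,0) (11,22)]:
  edge (1,15)–(3,0): clear
  edge (3,0)–(8,0): clear
  edge (8,0)–(11,22): crosses AB
  edge (11,22)–(1,15): crosses AB
  → BLOCKED
Obstacle 2 [(13,24) (17,0) (23,21)]:
  edge (13,24)–(17,0): crosses AB
  edge (17,0)–(23,21): crosses AB
  edge (23,21)–(13,24): clear
  → BLOCKED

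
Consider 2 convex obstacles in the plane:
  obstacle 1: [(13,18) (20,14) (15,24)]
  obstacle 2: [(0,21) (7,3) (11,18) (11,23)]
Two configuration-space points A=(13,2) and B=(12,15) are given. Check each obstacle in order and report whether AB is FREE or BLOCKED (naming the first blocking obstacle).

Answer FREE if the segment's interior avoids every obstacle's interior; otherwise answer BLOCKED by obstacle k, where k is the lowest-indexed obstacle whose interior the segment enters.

Obstacle 1 [(13,18) (20,14) (15,24)]:
  edge (13,18)–(20,14): clear
  edge (20,14)–(15,24): clear
  edge (15,24)–(13,18): clear
  midpoint (25/2,17/2) outside
  → clear
Obstacle 2 [(0,21) (7,3) (11,18) (11,23)]:
  edge (0,21)–(7,3): clear
  edge (7,3)–(11,18): clear
  edge (11,18)–(11,23): clear
  edge (11,23)–(0,21): clear
  midpoint (25/2,17/2) outside
  → clear

FREE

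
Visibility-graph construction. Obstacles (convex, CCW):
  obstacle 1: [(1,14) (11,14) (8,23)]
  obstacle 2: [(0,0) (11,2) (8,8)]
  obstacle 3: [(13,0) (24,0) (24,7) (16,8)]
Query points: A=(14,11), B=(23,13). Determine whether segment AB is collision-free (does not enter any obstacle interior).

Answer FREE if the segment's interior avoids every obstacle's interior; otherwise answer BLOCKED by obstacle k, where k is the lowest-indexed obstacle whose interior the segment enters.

Obstacle 1 [(1,14) (11,14) (8,23)]:
  edge (1,14)–(11,14): clear
  edge (11,14)–(8,23): clear
  edge (8,23)–(1,14): clear
  midpoint (37/2,12) outside
  → clear
Obstacle 2 [(0,0) (11,2) (8,8)]:
  edge (0,0)–(11,2): clear
  edge (11,2)–(8,8): clear
  edge (8,8)–(0,0): clear
  midpoint (37/2,12) outside
  → clear
Obstacle 3 [(13,0) (24,0) (24,7) (16,8)]:
  edge (13,0)–(24,0): clear
  edge (24,0)–(24,7): clear
  edge (24,7)–(16,8): clear
  edge (16,8)–(13,0): clear
  midpoint (37/2,12) outside
  → clear

FREE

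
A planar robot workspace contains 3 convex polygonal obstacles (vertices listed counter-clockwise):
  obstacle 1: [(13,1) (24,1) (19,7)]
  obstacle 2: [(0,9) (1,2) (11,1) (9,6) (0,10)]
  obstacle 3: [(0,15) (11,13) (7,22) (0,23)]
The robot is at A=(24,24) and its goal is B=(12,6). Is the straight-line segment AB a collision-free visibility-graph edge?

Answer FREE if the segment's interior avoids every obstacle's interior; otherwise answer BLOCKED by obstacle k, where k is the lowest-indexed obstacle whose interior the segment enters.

FREE

Obstacle 1 [(13,1) (24,1) (19,7)]:
  edge (13,1)–(24,1): clear
  edge (24,1)–(19,7): clear
  edge (19,7)–(13,1): clear
  midpoint (18,15) outside
  → clear
Obstacle 2 [(0,9) (1,2) (11,1) (9,6) (0,10)]:
  edge (0,9)–(1,2): clear
  edge (1,2)–(11,1): clear
  edge (11,1)–(9,6): clear
  edge (9,6)–(0,10): clear
  edge (0,10)–(0,9): clear
  midpoint (18,15) outside
  → clear
Obstacle 3 [(0,15) (11,13) (7,22) (0,23)]:
  edge (0,15)–(11,13): clear
  edge (11,13)–(7,22): clear
  edge (7,22)–(0,23): clear
  edge (0,23)–(0,15): clear
  midpoint (18,15) outside
  → clear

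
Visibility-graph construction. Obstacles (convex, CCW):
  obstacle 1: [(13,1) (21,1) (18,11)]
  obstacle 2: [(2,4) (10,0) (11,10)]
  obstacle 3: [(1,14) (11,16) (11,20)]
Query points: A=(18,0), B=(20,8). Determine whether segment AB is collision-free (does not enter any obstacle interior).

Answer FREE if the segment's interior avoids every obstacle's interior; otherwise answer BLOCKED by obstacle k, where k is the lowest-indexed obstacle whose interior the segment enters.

Obstacle 1 [(13,1) (21,1) (18,11)]:
  edge (13,1)–(21,1): crosses AB
  edge (21,1)–(18,11): crosses AB
  edge (18,11)–(13,1): clear
  → BLOCKED
Obstacle 2 [(2,4) (10,0) (11,10)]:
  edge (2,4)–(10,0): clear
  edge (10,0)–(11,10): clear
  edge (11,10)–(2,4): clear
  midpoint (19,4) outside
  → clear
Obstacle 3 [(1,14) (11,16) (11,20)]:
  edge (1,14)–(11,16): clear
  edge (11,16)–(11,20): clear
  edge (11,20)–(1,14): clear
  midpoint (19,4) outside
  → clear

BLOCKED by obstacle 1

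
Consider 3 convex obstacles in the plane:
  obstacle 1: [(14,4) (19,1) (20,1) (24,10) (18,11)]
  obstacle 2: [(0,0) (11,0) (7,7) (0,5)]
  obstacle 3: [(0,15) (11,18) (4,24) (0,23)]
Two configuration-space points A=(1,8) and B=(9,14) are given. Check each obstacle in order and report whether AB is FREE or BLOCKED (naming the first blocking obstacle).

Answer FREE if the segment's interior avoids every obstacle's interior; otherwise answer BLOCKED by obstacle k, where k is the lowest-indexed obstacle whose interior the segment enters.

FREE

Obstacle 1 [(14,4) (19,1) (20,1) (24,10) (18,11)]:
  edge (14,4)–(19,1): clear
  edge (19,1)–(20,1): clear
  edge (20,1)–(24,10): clear
  edge (24,10)–(18,11): clear
  edge (18,11)–(14,4): clear
  midpoint (5,11) outside
  → clear
Obstacle 2 [(0,0) (11,0) (7,7) (0,5)]:
  edge (0,0)–(11,0): clear
  edge (11,0)–(7,7): clear
  edge (7,7)–(0,5): clear
  edge (0,5)–(0,0): clear
  midpoint (5,11) outside
  → clear
Obstacle 3 [(0,15) (11,18) (4,24) (0,23)]:
  edge (0,15)–(11,18): clear
  edge (11,18)–(4,24): clear
  edge (4,24)–(0,23): clear
  edge (0,23)–(0,15): clear
  midpoint (5,11) outside
  → clear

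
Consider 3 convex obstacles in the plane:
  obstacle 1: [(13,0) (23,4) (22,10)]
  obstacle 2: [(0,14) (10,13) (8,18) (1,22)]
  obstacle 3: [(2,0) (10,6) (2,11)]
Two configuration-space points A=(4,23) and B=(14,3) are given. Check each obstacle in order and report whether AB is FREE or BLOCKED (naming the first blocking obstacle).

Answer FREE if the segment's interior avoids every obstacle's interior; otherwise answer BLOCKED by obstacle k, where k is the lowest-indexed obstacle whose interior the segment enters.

BLOCKED by obstacle 2

Obstacle 1 [(13,0) (23,4) (22,10)]:
  edge (13,0)–(23,4): clear
  edge (23,4)–(22,10): clear
  edge (22,10)–(13,0): clear
  midpoint (9,13) outside
  → clear
Obstacle 2 [(0,14) (10,13) (8,18) (1,22)]:
  edge (0,14)–(10,13): crosses AB
  edge (10,13)–(8,18): clear
  edge (8,18)–(1,22): crosses AB
  edge (1,22)–(0,14): clear
  → BLOCKED
Obstacle 3 [(2,0) (10,6) (2,11)]:
  edge (2,0)–(10,6): clear
  edge (10,6)–(2,11): clear
  edge (2,11)–(2,0): clear
  midpoint (9,13) outside
  → clear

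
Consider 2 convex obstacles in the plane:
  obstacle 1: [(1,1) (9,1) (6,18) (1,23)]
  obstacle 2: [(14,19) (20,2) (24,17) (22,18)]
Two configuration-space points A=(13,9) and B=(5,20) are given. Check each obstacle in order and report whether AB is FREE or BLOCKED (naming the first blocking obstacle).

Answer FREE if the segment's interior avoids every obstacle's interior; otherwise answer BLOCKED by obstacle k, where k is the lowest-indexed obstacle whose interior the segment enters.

FREE

Obstacle 1 [(1,1) (9,1) (6,18) (1,23)]:
  edge (1,1)–(9,1): clear
  edge (9,1)–(6,18): clear
  edge (6,18)–(1,23): clear
  edge (1,23)–(1,1): clear
  midpoint (9,29/2) outside
  → clear
Obstacle 2 [(14,19) (20,2) (24,17) (22,18)]:
  edge (14,19)–(20,2): clear
  edge (20,2)–(24,17): clear
  edge (24,17)–(22,18): clear
  edge (22,18)–(14,19): clear
  midpoint (9,29/2) outside
  → clear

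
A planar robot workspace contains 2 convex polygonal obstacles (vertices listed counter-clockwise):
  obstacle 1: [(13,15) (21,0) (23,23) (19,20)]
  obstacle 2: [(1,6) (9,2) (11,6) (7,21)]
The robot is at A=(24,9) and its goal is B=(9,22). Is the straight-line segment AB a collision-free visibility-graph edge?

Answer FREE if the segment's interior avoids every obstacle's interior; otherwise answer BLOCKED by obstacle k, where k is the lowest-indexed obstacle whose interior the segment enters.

Obstacle 1 [(13,15) (21,0) (23,23) (19,20)]:
  edge (13,15)–(21,0): clear
  edge (21,0)–(23,23): crosses AB
  edge (23,23)–(19,20): clear
  edge (19,20)–(13,15): crosses AB
  → BLOCKED
Obstacle 2 [(1,6) (9,2) (11,6) (7,21)]:
  edge (1,6)–(9,2): clear
  edge (9,2)–(11,6): clear
  edge (11,6)–(7,21): clear
  edge (7,21)–(1,6): clear
  midpoint (33/2,31/2) outside
  → clear

BLOCKED by obstacle 1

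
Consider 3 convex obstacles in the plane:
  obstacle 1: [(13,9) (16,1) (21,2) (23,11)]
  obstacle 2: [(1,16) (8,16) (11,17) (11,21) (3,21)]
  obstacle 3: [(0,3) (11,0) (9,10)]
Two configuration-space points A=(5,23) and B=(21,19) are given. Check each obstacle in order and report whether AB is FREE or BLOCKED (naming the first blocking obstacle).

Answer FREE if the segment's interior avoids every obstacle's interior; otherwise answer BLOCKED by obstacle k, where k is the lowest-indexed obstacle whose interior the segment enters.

Obstacle 1 [(13,9) (16,1) (21,2) (23,11)]:
  edge (13,9)–(16,1): clear
  edge (16,1)–(21,2): clear
  edge (21,2)–(23,11): clear
  edge (23,11)–(13,9): clear
  midpoint (13,21) outside
  → clear
Obstacle 2 [(1,16) (8,16) (11,17) (11,21) (3,21)]:
  edge (1,16)–(8,16): clear
  edge (8,16)–(11,17): clear
  edge (11,17)–(11,21): clear
  edge (11,21)–(3,21): clear
  edge (3,21)–(1,16): clear
  midpoint (13,21) outside
  → clear
Obstacle 3 [(0,3) (11,0) (9,10)]:
  edge (0,3)–(11,0): clear
  edge (11,0)–(9,10): clear
  edge (9,10)–(0,3): clear
  midpoint (13,21) outside
  → clear

FREE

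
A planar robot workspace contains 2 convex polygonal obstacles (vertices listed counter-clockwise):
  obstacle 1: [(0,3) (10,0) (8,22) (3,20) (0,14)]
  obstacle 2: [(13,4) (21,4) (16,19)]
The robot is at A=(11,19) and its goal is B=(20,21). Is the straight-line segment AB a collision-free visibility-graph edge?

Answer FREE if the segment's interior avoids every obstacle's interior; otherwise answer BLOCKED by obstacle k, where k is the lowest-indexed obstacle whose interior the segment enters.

FREE

Obstacle 1 [(0,3) (10,0) (8,22) (3,20) (0,14)]:
  edge (0,3)–(10,0): clear
  edge (10,0)–(8,22): clear
  edge (8,22)–(3,20): clear
  edge (3,20)–(0,14): clear
  edge (0,14)–(0,3): clear
  midpoint (31/2,20) outside
  → clear
Obstacle 2 [(13,4) (21,4) (16,19)]:
  edge (13,4)–(21,4): clear
  edge (21,4)–(16,19): clear
  edge (16,19)–(13,4): clear
  midpoint (31/2,20) outside
  → clear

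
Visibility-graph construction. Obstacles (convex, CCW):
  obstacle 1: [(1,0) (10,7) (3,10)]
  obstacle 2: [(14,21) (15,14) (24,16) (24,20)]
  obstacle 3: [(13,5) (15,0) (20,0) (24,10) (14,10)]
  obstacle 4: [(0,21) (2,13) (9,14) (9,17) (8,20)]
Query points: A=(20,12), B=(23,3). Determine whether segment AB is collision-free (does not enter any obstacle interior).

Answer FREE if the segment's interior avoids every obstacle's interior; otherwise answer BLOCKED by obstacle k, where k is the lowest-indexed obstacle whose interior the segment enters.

BLOCKED by obstacle 3

Obstacle 1 [(1,0) (10,7) (3,10)]:
  edge (1,0)–(10,7): clear
  edge (10,7)–(3,10): clear
  edge (3,10)–(1,0): clear
  midpoint (43/2,15/2) outside
  → clear
Obstacle 2 [(14,21) (15,14) (24,16) (24,20)]:
  edge (14,21)–(15,14): clear
  edge (15,14)–(24,16): clear
  edge (24,16)–(24,20): clear
  edge (24,20)–(14,21): clear
  midpoint (43/2,15/2) outside
  → clear
Obstacle 3 [(13,5) (15,0) (20,0) (24,10) (14,10)]:
  edge (13,5)–(15,0): clear
  edge (15,0)–(20,0): clear
  edge (20,0)–(24,10): crosses AB
  edge (24,10)–(14,10): crosses AB
  edge (14,10)–(13,5): clear
  → BLOCKED
Obstacle 4 [(0,21) (2,13) (9,14) (9,17) (8,20)]:
  edge (0,21)–(2,13): clear
  edge (2,13)–(9,14): clear
  edge (9,14)–(9,17): clear
  edge (9,17)–(8,20): clear
  edge (8,20)–(0,21): clear
  midpoint (43/2,15/2) outside
  → clear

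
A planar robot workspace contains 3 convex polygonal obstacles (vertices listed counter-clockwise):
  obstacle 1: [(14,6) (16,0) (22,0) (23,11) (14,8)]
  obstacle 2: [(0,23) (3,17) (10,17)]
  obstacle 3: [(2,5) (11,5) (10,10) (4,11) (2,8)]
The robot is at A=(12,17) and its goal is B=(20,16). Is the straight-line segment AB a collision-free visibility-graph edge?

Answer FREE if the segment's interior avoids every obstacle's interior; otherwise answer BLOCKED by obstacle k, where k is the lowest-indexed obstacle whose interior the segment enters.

Obstacle 1 [(14,6) (16,0) (22,0) (23,11) (14,8)]:
  edge (14,6)–(16,0): clear
  edge (16,0)–(22,0): clear
  edge (22,0)–(23,11): clear
  edge (23,11)–(14,8): clear
  edge (14,8)–(14,6): clear
  midpoint (16,33/2) outside
  → clear
Obstacle 2 [(0,23) (3,17) (10,17)]:
  edge (0,23)–(3,17): clear
  edge (3,17)–(10,17): clear
  edge (10,17)–(0,23): clear
  midpoint (16,33/2) outside
  → clear
Obstacle 3 [(2,5) (11,5) (10,10) (4,11) (2,8)]:
  edge (2,5)–(11,5): clear
  edge (11,5)–(10,10): clear
  edge (10,10)–(4,11): clear
  edge (4,11)–(2,8): clear
  edge (2,8)–(2,5): clear
  midpoint (16,33/2) outside
  → clear

FREE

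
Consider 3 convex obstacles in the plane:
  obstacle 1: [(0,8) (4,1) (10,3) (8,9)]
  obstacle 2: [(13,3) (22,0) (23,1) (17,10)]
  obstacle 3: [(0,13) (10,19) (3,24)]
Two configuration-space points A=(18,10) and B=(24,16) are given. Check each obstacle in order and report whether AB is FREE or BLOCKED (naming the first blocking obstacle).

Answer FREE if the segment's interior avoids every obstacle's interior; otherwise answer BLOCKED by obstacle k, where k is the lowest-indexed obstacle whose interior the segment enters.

Obstacle 1 [(0,8) (4,1) (10,3) (8,9)]:
  edge (0,8)–(4,1): clear
  edge (4,1)–(10,3): clear
  edge (10,3)–(8,9): clear
  edge (8,9)–(0,8): clear
  midpoint (21,13) outside
  → clear
Obstacle 2 [(13,3) (22,0) (23,1) (17,10)]:
  edge (13,3)–(22,0): clear
  edge (22,0)–(23,1): clear
  edge (23,1)–(17,10): clear
  edge (17,10)–(13,3): clear
  midpoint (21,13) outside
  → clear
Obstacle 3 [(0,13) (10,19) (3,24)]:
  edge (0,13)–(10,19): clear
  edge (10,19)–(3,24): clear
  edge (3,24)–(0,13): clear
  midpoint (21,13) outside
  → clear

FREE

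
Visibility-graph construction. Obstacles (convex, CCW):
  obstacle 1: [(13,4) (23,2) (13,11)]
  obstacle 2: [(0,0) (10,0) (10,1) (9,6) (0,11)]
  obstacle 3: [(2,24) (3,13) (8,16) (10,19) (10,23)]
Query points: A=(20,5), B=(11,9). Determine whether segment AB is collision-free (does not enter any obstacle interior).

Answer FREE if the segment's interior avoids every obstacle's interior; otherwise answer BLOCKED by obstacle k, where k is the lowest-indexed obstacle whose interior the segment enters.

Obstacle 1 [(13,4) (23,2) (13,11)]:
  edge (13,4)–(23,2): clear
  edge (23,2)–(13,11): crosses AB
  edge (13,11)–(13,4): crosses AB
  → BLOCKED
Obstacle 2 [(0,0) (10,0) (10,1) (9,6) (0,11)]:
  edge (0,0)–(10,0): clear
  edge (10,0)–(10,1): clear
  edge (10,1)–(9,6): clear
  edge (9,6)–(0,11): clear
  edge (0,11)–(0,0): clear
  midpoint (31/2,7) outside
  → clear
Obstacle 3 [(2,24) (3,13) (8,16) (10,19) (10,23)]:
  edge (2,24)–(3,13): clear
  edge (3,13)–(8,16): clear
  edge (8,16)–(10,19): clear
  edge (10,19)–(10,23): clear
  edge (10,23)–(2,24): clear
  midpoint (31/2,7) outside
  → clear

BLOCKED by obstacle 1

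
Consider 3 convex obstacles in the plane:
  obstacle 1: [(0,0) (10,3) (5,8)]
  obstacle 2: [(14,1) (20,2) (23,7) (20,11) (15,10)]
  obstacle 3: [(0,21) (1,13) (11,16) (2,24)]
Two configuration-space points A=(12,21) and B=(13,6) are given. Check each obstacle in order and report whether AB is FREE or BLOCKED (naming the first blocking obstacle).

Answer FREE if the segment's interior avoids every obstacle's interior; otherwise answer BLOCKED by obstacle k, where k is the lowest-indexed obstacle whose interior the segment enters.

Obstacle 1 [(0,0) (10,3) (5,8)]:
  edge (0,0)–(10,3): clear
  edge (10,3)–(5,8): clear
  edge (5,8)–(0,0): clear
  midpoint (25/2,27/2) outside
  → clear
Obstacle 2 [(14,1) (20,2) (23,7) (20,11) (15,10)]:
  edge (14,1)–(20,2): clear
  edge (20,2)–(23,7): clear
  edge (23,7)–(20,11): clear
  edge (20,11)–(15,10): clear
  edge (15,10)–(14,1): clear
  midpoint (25/2,27/2) outside
  → clear
Obstacle 3 [(0,21) (1,13) (11,16) (2,24)]:
  edge (0,21)–(1,13): clear
  edge (1,13)–(11,16): clear
  edge (11,16)–(2,24): clear
  edge (2,24)–(0,21): clear
  midpoint (25/2,27/2) outside
  → clear

FREE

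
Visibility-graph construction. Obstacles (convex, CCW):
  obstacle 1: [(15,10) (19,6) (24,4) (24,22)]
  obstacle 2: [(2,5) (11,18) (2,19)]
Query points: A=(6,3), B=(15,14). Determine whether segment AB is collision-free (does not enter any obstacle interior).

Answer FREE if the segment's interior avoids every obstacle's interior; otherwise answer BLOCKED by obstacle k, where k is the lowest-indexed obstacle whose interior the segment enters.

Obstacle 1 [(15,10) (19,6) (24,4) (24,22)]:
  edge (15,10)–(19,6): clear
  edge (19,6)–(24,4): clear
  edge (24,4)–(24,22): clear
  edge (24,22)–(15,10): clear
  midpoint (21/2,17/2) outside
  → clear
Obstacle 2 [(2,5) (11,18) (2,19)]:
  edge (2,5)–(11,18): clear
  edge (11,18)–(2,19): clear
  edge (2,19)–(2,5): clear
  midpoint (21/2,17/2) outside
  → clear

FREE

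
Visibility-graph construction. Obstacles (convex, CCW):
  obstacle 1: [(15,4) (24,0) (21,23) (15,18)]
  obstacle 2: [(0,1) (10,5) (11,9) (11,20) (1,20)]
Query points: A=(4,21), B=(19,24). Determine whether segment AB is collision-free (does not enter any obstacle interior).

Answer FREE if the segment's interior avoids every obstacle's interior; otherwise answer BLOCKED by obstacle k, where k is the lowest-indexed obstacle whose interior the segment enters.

Obstacle 1 [(15,4) (24,0) (21,23) (15,18)]:
  edge (15,4)–(24,0): clear
  edge (24,0)–(21,23): clear
  edge (21,23)–(15,18): clear
  edge (15,18)–(15,4): clear
  midpoint (23/2,45/2) outside
  → clear
Obstacle 2 [(0,1) (10,5) (11,9) (11,20) (1,20)]:
  edge (0,1)–(10,5): clear
  edge (10,5)–(11,9): clear
  edge (11,9)–(11,20): clear
  edge (11,20)–(1,20): clear
  edge (1,20)–(0,1): clear
  midpoint (23/2,45/2) outside
  → clear

FREE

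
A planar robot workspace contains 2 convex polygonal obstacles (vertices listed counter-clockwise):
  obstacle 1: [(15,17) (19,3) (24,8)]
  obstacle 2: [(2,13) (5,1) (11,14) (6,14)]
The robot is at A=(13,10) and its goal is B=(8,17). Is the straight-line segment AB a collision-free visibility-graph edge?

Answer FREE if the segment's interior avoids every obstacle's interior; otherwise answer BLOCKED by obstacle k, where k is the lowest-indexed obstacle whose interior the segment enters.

Obstacle 1 [(15,17) (19,3) (24,8)]:
  edge (15,17)–(19,3): clear
  edge (19,3)–(24,8): clear
  edge (24,8)–(15,17): clear
  midpoint (21/2,27/2) outside
  → clear
Obstacle 2 [(2,13) (5,1) (11,14) (6,14)]:
  edge (2,13)–(5,1): clear
  edge (5,1)–(11,14): crosses AB
  edge (11,14)–(6,14): crosses AB
  edge (6,14)–(2,13): clear
  → BLOCKED

BLOCKED by obstacle 2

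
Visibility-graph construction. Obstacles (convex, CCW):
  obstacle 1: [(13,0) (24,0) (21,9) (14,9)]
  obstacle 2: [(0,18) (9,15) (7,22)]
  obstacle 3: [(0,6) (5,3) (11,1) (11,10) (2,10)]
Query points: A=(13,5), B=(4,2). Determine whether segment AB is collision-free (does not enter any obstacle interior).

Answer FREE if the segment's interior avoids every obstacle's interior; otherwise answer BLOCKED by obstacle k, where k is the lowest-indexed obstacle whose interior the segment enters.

Obstacle 1 [(13,0) (24,0) (21,9) (14,9)]:
  edge (13,0)–(24,0): clear
  edge (24,0)–(21,9): clear
  edge (21,9)–(14,9): clear
  edge (14,9)–(13,0): clear
  midpoint (17/2,7/2) outside
  → clear
Obstacle 2 [(0,18) (9,15) (7,22)]:
  edge (0,18)–(9,15): clear
  edge (9,15)–(7,22): clear
  edge (7,22)–(0,18): clear
  midpoint (17/2,7/2) outside
  → clear
Obstacle 3 [(0,6) (5,3) (11,1) (11,10) (2,10)]:
  edge (0,6)–(5,3): clear
  edge (5,3)–(11,1): crosses AB
  edge (11,1)–(11,10): crosses AB
  edge (11,10)–(2,10): clear
  edge (2,10)–(0,6): clear
  → BLOCKED

BLOCKED by obstacle 3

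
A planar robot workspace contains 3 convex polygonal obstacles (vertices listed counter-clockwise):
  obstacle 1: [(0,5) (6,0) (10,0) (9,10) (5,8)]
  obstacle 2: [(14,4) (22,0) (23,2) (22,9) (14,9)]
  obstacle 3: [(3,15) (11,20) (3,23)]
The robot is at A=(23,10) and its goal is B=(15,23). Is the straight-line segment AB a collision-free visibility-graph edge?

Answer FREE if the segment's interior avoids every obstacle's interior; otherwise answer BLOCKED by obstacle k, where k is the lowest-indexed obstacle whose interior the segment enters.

Obstacle 1 [(0,5) (6,0) (10,0) (9,10) (5,8)]:
  edge (0,5)–(6,0): clear
  edge (6,0)–(10,0): clear
  edge (10,0)–(9,10): clear
  edge (9,10)–(5,8): clear
  edge (5,8)–(0,5): clear
  midpoint (19,33/2) outside
  → clear
Obstacle 2 [(14,4) (22,0) (23,2) (22,9) (14,9)]:
  edge (14,4)–(22,0): clear
  edge (22,0)–(23,2): clear
  edge (23,2)–(22,9): clear
  edge (22,9)–(14,9): clear
  edge (14,9)–(14,4): clear
  midpoint (19,33/2) outside
  → clear
Obstacle 3 [(3,15) (11,20) (3,23)]:
  edge (3,15)–(11,20): clear
  edge (11,20)–(3,23): clear
  edge (3,23)–(3,15): clear
  midpoint (19,33/2) outside
  → clear

FREE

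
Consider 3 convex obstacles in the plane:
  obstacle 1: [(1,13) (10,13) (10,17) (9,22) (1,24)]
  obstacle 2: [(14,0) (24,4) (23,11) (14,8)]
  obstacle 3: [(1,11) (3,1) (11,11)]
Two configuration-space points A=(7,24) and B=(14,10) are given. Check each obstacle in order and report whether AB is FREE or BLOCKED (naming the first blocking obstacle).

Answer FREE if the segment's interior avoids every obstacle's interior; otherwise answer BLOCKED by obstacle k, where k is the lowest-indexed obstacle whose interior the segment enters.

Obstacle 1 [(1,13) (10,13) (10,17) (9,22) (1,24)]:
  edge (1,13)–(10,13): clear
  edge (10,13)–(10,17): clear
  edge (10,17)–(9,22): crosses AB
  edge (9,22)–(1,24): crosses AB
  edge (1,24)–(1,13): clear
  → BLOCKED
Obstacle 2 [(14,0) (24,4) (23,11) (14,8)]:
  edge (14,0)–(24,4): clear
  edge (24,4)–(23,11): clear
  edge (23,11)–(14,8): clear
  edge (14,8)–(14,0): clear
  midpoint (21/2,17) outside
  → clear
Obstacle 3 [(1,11) (3,1) (11,11)]:
  edge (1,11)–(3,1): clear
  edge (3,1)–(11,11): clear
  edge (11,11)–(1,11): clear
  midpoint (21/2,17) outside
  → clear

BLOCKED by obstacle 1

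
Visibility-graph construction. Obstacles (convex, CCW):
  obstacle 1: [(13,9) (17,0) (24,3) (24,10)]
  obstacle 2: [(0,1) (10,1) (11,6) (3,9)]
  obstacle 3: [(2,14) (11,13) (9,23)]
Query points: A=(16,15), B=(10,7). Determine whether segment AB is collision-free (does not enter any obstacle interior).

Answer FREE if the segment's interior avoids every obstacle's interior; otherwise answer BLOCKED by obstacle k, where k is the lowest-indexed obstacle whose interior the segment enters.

Obstacle 1 [(13,9) (17,0) (24,3) (24,10)]:
  edge (13,9)–(17,0): clear
  edge (17,0)–(24,3): clear
  edge (24,3)–(24,10): clear
  edge (24,10)–(13,9): clear
  midpoint (13,11) outside
  → clear
Obstacle 2 [(0,1) (10,1) (11,6) (3,9)]:
  edge (0,1)–(10,1): clear
  edge (10,1)–(11,6): clear
  edge (11,6)–(3,9): clear
  edge (3,9)–(0,1): clear
  midpoint (13,11) outside
  → clear
Obstacle 3 [(2,14) (11,13) (9,23)]:
  edge (2,14)–(11,13): clear
  edge (11,13)–(9,23): clear
  edge (9,23)–(2,14): clear
  midpoint (13,11) outside
  → clear

FREE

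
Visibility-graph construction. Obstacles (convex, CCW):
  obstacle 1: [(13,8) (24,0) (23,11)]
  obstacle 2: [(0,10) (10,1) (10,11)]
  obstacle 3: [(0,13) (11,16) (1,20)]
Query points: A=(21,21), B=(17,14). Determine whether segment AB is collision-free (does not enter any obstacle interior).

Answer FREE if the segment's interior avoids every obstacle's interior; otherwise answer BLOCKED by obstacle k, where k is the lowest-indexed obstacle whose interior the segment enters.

Obstacle 1 [(13,8) (24,0) (23,11)]:
  edge (13,8)–(24,0): clear
  edge (24,0)–(23,11): clear
  edge (23,11)–(13,8): clear
  midpoint (19,35/2) outside
  → clear
Obstacle 2 [(0,10) (10,1) (10,11)]:
  edge (0,10)–(10,1): clear
  edge (10,1)–(10,11): clear
  edge (10,11)–(0,10): clear
  midpoint (19,35/2) outside
  → clear
Obstacle 3 [(0,13) (11,16) (1,20)]:
  edge (0,13)–(11,16): clear
  edge (11,16)–(1,20): clear
  edge (1,20)–(0,13): clear
  midpoint (19,35/2) outside
  → clear

FREE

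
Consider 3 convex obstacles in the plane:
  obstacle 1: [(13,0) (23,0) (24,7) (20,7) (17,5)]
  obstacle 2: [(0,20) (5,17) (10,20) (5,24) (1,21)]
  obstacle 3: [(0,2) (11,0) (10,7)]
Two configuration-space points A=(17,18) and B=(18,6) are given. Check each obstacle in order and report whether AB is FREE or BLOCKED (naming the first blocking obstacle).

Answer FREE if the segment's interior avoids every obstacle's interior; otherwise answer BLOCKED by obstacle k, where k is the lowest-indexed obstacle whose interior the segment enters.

FREE

Obstacle 1 [(13,0) (23,0) (24,7) (20,7) (17,5)]:
  edge (13,0)–(23,0): clear
  edge (23,0)–(24,7): clear
  edge (24,7)–(20,7): clear
  edge (20,7)–(17,5): clear
  edge (17,5)–(13,0): clear
  midpoint (35/2,12) outside
  → clear
Obstacle 2 [(0,20) (5,17) (10,20) (5,24) (1,21)]:
  edge (0,20)–(5,17): clear
  edge (5,17)–(10,20): clear
  edge (10,20)–(5,24): clear
  edge (5,24)–(1,21): clear
  edge (1,21)–(0,20): clear
  midpoint (35/2,12) outside
  → clear
Obstacle 3 [(0,2) (11,0) (10,7)]:
  edge (0,2)–(11,0): clear
  edge (11,0)–(10,7): clear
  edge (10,7)–(0,2): clear
  midpoint (35/2,12) outside
  → clear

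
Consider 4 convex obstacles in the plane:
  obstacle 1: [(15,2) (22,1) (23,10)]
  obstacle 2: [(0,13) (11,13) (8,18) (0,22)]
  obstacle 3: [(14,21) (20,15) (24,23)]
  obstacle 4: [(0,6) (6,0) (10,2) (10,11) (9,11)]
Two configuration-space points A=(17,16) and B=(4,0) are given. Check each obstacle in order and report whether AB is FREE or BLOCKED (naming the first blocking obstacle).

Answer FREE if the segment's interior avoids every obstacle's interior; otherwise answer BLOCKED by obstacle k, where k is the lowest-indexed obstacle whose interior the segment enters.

BLOCKED by obstacle 4

Obstacle 1 [(15,2) (22,1) (23,10)]:
  edge (15,2)–(22,1): clear
  edge (22,1)–(23,10): clear
  edge (23,10)–(15,2): clear
  midpoint (21/2,8) outside
  → clear
Obstacle 2 [(0,13) (11,13) (8,18) (0,22)]:
  edge (0,13)–(11,13): clear
  edge (11,13)–(8,18): clear
  edge (8,18)–(0,22): clear
  edge (0,22)–(0,13): clear
  midpoint (21/2,8) outside
  → clear
Obstacle 3 [(14,21) (20,15) (24,23)]:
  edge (14,21)–(20,15): clear
  edge (20,15)–(24,23): clear
  edge (24,23)–(14,21): clear
  midpoint (21/2,8) outside
  → clear
Obstacle 4 [(0,6) (6,0) (10,2) (10,11) (9,11)]:
  edge (0,6)–(6,0): crosses AB
  edge (6,0)–(10,2): clear
  edge (10,2)–(10,11): crosses AB
  edge (10,11)–(9,11): clear
  edge (9,11)–(0,6): clear
  → BLOCKED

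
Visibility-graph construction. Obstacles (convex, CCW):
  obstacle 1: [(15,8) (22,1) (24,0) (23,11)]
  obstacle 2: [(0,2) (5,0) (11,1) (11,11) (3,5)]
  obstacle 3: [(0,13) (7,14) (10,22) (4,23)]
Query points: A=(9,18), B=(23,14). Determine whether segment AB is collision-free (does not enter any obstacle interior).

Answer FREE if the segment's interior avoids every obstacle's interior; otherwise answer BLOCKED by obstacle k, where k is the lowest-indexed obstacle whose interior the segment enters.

Obstacle 1 [(15,8) (22,1) (24,0) (23,11)]:
  edge (15,8)–(22,1): clear
  edge (22,1)–(24,0): clear
  edge (24,0)–(23,11): clear
  edge (23,11)–(15,8): clear
  midpoint (16,16) outside
  → clear
Obstacle 2 [(0,2) (5,0) (11,1) (11,11) (3,5)]:
  edge (0,2)–(5,0): clear
  edge (5,0)–(11,1): clear
  edge (11,1)–(11,11): clear
  edge (11,11)–(3,5): clear
  edge (3,5)–(0,2): clear
  midpoint (16,16) outside
  → clear
Obstacle 3 [(0,13) (7,14) (10,22) (4,23)]:
  edge (0,13)–(7,14): clear
  edge (7,14)–(10,22): clear
  edge (10,22)–(4,23): clear
  edge (4,23)–(0,13): clear
  midpoint (16,16) outside
  → clear

FREE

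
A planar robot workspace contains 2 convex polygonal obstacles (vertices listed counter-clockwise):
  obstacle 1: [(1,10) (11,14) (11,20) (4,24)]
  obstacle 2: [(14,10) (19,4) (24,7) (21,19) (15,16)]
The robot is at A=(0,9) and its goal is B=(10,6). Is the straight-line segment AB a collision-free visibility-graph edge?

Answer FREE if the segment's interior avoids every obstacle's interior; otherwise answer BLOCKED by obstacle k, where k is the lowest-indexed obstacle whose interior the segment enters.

FREE

Obstacle 1 [(1,10) (11,14) (11,20) (4,24)]:
  edge (1,10)–(11,14): clear
  edge (11,14)–(11,20): clear
  edge (11,20)–(4,24): clear
  edge (4,24)–(1,10): clear
  midpoint (5,15/2) outside
  → clear
Obstacle 2 [(14,10) (19,4) (24,7) (21,19) (15,16)]:
  edge (14,10)–(19,4): clear
  edge (19,4)–(24,7): clear
  edge (24,7)–(21,19): clear
  edge (21,19)–(15,16): clear
  edge (15,16)–(14,10): clear
  midpoint (5,15/2) outside
  → clear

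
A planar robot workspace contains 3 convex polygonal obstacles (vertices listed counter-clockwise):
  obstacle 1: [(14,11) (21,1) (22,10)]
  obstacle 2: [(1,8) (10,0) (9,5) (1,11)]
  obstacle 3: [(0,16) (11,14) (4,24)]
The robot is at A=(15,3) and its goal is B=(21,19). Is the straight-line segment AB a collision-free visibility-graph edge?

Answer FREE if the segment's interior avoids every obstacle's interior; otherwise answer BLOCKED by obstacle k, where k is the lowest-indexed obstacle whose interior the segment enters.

Obstacle 1 [(14,11) (21,1) (22,10)]:
  edge (14,11)–(21,1): crosses AB
  edge (21,1)–(22,10): clear
  edge (22,10)–(14,11): crosses AB
  → BLOCKED
Obstacle 2 [(1,8) (10,0) (9,5) (1,11)]:
  edge (1,8)–(10,0): clear
  edge (10,0)–(9,5): clear
  edge (9,5)–(1,11): clear
  edge (1,11)–(1,8): clear
  midpoint (18,11) outside
  → clear
Obstacle 3 [(0,16) (11,14) (4,24)]:
  edge (0,16)–(11,14): clear
  edge (11,14)–(4,24): clear
  edge (4,24)–(0,16): clear
  midpoint (18,11) outside
  → clear

BLOCKED by obstacle 1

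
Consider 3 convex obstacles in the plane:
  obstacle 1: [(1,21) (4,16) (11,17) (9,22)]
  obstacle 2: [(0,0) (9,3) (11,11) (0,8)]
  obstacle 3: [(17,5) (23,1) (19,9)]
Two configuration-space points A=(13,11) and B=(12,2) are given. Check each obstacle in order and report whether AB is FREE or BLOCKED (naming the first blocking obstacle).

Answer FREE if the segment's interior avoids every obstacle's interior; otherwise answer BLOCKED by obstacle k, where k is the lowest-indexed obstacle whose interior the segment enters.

Obstacle 1 [(1,21) (4,16) (11,17) (9,22)]:
  edge (1,21)–(4,16): clear
  edge (4,16)–(11,17): clear
  edge (11,17)–(9,22): clear
  edge (9,22)–(1,21): clear
  midpoint (25/2,13/2) outside
  → clear
Obstacle 2 [(0,0) (9,3) (11,11) (0,8)]:
  edge (0,0)–(9,3): clear
  edge (9,3)–(11,11): clear
  edge (11,11)–(0,8): clear
  edge (0,8)–(0,0): clear
  midpoint (25/2,13/2) outside
  → clear
Obstacle 3 [(17,5) (23,1) (19,9)]:
  edge (17,5)–(23,1): clear
  edge (23,1)–(19,9): clear
  edge (19,9)–(17,5): clear
  midpoint (25/2,13/2) outside
  → clear

FREE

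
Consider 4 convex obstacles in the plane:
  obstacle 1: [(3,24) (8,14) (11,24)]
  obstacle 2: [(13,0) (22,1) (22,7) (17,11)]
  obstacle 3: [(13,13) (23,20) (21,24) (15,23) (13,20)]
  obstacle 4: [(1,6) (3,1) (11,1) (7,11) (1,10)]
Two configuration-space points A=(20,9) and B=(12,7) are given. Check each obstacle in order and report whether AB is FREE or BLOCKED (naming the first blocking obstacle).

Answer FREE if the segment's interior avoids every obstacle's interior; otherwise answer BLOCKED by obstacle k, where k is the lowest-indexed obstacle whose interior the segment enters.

BLOCKED by obstacle 2

Obstacle 1 [(3,24) (8,14) (11,24)]:
  edge (3,24)–(8,14): clear
  edge (8,14)–(11,24): clear
  edge (11,24)–(3,24): clear
  midpoint (16,8) outside
  → clear
Obstacle 2 [(13,0) (22,1) (22,7) (17,11)]:
  edge (13,0)–(22,1): clear
  edge (22,1)–(22,7): clear
  edge (22,7)–(17,11): crosses AB
  edge (17,11)–(13,0): crosses AB
  → BLOCKED
Obstacle 3 [(13,13) (23,20) (21,24) (15,23) (13,20)]:
  edge (13,13)–(23,20): clear
  edge (23,20)–(21,24): clear
  edge (21,24)–(15,23): clear
  edge (15,23)–(13,20): clear
  edge (13,20)–(13,13): clear
  midpoint (16,8) outside
  → clear
Obstacle 4 [(1,6) (3,1) (11,1) (7,11) (1,10)]:
  edge (1,6)–(3,1): clear
  edge (3,1)–(11,1): clear
  edge (11,1)–(7,11): clear
  edge (7,11)–(1,10): clear
  edge (1,10)–(1,6): clear
  midpoint (16,8) outside
  → clear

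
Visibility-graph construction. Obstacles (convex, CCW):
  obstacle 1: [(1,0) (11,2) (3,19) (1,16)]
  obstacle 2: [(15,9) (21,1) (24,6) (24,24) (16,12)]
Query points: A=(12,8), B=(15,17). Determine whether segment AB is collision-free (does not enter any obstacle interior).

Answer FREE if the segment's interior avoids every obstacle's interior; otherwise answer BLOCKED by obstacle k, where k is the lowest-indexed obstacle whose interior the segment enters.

Obstacle 1 [(1,0) (11,2) (3,19) (1,16)]:
  edge (1,0)–(11,2): clear
  edge (11,2)–(3,19): clear
  edge (3,19)–(1,16): clear
  edge (1,16)–(1,0): clear
  midpoint (27/2,25/2) outside
  → clear
Obstacle 2 [(15,9) (21,1) (24,6) (24,24) (16,12)]:
  edge (15,9)–(21,1): clear
  edge (21,1)–(24,6): clear
  edge (24,6)–(24,24): clear
  edge (24,24)–(16,12): clear
  edge (16,12)–(15,9): clear
  midpoint (27/2,25/2) outside
  → clear

FREE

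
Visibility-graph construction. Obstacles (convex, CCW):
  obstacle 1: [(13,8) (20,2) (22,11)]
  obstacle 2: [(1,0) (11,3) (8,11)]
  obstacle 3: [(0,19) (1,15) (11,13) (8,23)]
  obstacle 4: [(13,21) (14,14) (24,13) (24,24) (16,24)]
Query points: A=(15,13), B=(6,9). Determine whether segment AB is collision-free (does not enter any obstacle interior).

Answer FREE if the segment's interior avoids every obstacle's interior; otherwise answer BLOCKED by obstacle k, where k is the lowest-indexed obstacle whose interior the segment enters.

Obstacle 1 [(13,8) (20,2) (22,11)]:
  edge (13,8)–(20,2): clear
  edge (20,2)–(22,11): clear
  edge (22,11)–(13,8): clear
  midpoint (21/2,11) outside
  → clear
Obstacle 2 [(1,0) (11,3) (8,11)]:
  edge (1,0)–(11,3): clear
  edge (11,3)–(8,11): crosses AB
  edge (8,11)–(1,0): crosses AB
  → BLOCKED
Obstacle 3 [(0,19) (1,15) (11,13) (8,23)]:
  edge (0,19)–(1,15): clear
  edge (1,15)–(11,13): clear
  edge (11,13)–(8,23): clear
  edge (8,23)–(0,19): clear
  midpoint (21/2,11) outside
  → clear
Obstacle 4 [(13,21) (14,14) (24,13) (24,24) (16,24)]:
  edge (13,21)–(14,14): clear
  edge (14,14)–(24,13): clear
  edge (24,13)–(24,24): clear
  edge (24,24)–(16,24): clear
  edge (16,24)–(13,21): clear
  midpoint (21/2,11) outside
  → clear

BLOCKED by obstacle 2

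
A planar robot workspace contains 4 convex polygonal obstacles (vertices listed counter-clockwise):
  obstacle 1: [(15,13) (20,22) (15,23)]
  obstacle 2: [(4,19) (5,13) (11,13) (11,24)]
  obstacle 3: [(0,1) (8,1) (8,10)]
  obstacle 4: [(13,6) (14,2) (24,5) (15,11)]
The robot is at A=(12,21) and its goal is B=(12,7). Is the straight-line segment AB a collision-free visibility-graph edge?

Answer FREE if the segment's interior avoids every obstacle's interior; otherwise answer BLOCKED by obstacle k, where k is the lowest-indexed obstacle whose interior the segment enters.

Obstacle 1 [(15,13) (20,22) (15,23)]:
  edge (15,13)–(20,22): clear
  edge (20,22)–(15,23): clear
  edge (15,23)–(15,13): clear
  midpoint (12,14) outside
  → clear
Obstacle 2 [(4,19) (5,13) (11,13) (11,24)]:
  edge (4,19)–(5,13): clear
  edge (5,13)–(11,13): clear
  edge (11,13)–(11,24): clear
  edge (11,24)–(4,19): clear
  midpoint (12,14) outside
  → clear
Obstacle 3 [(0,1) (8,1) (8,10)]:
  edge (0,1)–(8,1): clear
  edge (8,1)–(8,10): clear
  edge (8,10)–(0,1): clear
  midpoint (12,14) outside
  → clear
Obstacle 4 [(13,6) (14,2) (24,5) (15,11)]:
  edge (13,6)–(14,2): clear
  edge (14,2)–(24,5): clear
  edge (24,5)–(15,11): clear
  edge (15,11)–(13,6): clear
  midpoint (12,14) outside
  → clear

FREE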